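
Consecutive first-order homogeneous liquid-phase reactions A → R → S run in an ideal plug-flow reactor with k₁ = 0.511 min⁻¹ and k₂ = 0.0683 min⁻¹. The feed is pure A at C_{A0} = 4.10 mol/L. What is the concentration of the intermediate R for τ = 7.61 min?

2.72 mol/L

The intermediate concentration in a first-order A→B→C sequence is C_R = k₁C_{A0}(e^(−k₁τ) − e^(−k₂τ))/(k₂−k₁).
e^(−k₁τ) = e^(−0.511×7.61) = e^(−3.889) = 0.02047; e^(−k₂τ) = e^(−0.5198) = 0.5947.
C_R = 0.511×4.10/(0.0683−0.511) × (0.02047−0.5947) = (-4.733)×(-0.5742) = 2.717 mol/L.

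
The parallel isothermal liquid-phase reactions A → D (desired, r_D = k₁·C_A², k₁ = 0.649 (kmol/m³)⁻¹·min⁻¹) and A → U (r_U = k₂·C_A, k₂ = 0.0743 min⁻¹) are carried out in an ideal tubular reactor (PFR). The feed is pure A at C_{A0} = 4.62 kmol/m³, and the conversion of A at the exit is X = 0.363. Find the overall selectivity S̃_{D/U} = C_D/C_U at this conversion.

C_A = C_{A0}(1−X) = 2.943 kmol/m³.
Along a PFR/batch, dC_U/dC_A = −r_U/(r_D+r_U) = −k₂/(k₂+k₁·C_A).
Integrating from C_{A0} to C_A: C_U = (0.0743/0.649)·ln[(0.0743+0.649·4.62)/(0.0743+0.649·2.94)] = 0.1145·ln(3.073/1.984) = 0.05006 kmol/m³.
Then C_D = (C_{A0}−C_A) − C_U = 1.677 − 0.05006 = 1.627 kmol/m³.
S̃_{D/U} = C_D/C_U = 1.627/0.05006 = 32.5.

32.5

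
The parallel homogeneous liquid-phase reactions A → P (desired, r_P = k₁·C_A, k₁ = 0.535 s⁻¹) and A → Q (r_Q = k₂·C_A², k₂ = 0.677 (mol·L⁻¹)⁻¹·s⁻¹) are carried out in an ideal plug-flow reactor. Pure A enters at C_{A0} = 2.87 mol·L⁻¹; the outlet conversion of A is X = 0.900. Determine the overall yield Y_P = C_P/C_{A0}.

C_A = C_{A0}(1−X) = 0.2870 mol·L⁻¹.
Along a PFR/batch, dC_P/dC_A = −r_P/(r_P+r_Q) = −k₁/(k₁+k₂·C_A).
Integrating from C_{A0} to C_A: C_P = (0.535/0.677)·ln[(0.535+0.677·2.87)/(0.535+0.677·0.287)] = 0.7903·ln(2.478/0.7293) = 0.9666 mol·L⁻¹.
Y_P = C_P/C_{A0} = 0.9666/2.87 = 0.337.

0.337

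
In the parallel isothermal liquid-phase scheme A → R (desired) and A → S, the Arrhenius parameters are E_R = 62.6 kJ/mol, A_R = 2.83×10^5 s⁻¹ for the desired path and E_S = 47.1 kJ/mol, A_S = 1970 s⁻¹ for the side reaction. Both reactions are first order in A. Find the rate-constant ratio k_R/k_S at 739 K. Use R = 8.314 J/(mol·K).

k_R/k_S = (A_R/A_S)·exp[−(E_R−E_S)/(RT)] = (A_R/A_S)·exp[(E_S−E_R)/(RT)].
(E_S−E_R)/(RT) = (47.1−62.6)×10³/(8.314×739) = -15500/6144 = -2.523.
k_R/k_S = (2.83×10^5/1970)·exp(-2.523) = 143.7 × 0.08024 = 11.5.
Since E_R > E_S, raising the temperature improves selectivity toward R.

11.5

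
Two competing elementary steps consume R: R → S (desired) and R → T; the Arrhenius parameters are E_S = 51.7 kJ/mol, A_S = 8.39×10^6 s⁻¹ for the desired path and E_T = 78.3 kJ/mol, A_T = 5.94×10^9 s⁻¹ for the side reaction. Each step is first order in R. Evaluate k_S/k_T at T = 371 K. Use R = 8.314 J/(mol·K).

7.86

With equal orders, S_{S/T} = k_S/k_T = (A_S/A_T)·exp[(E_T−E_S)/(RT)].
(E_T−E_S)/(RT) = (78.3−51.7)×10³/(8.314×371) = 26600/3084 = 8.624.
k_S/k_T = (8.39×10^6/5.94×10^9)·exp(8.624) = 0.001412 × 5562 = 7.86.
Since E_S < E_T, lowering the temperature improves selectivity toward S.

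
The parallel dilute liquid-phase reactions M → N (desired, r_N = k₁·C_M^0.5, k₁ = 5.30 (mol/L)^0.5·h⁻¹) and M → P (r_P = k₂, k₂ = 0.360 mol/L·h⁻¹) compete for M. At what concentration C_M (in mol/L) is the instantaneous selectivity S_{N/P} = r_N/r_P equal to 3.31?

0.0505 mol/L

S_{N/P} = (k₁/k₂)·C_M^0.5 ⇒ C_M = (S·k₂/k₁)^(2).
= (3.31×0.360/5.30)^(2) = (0.2248)^(2) = 0.0505 mol/L.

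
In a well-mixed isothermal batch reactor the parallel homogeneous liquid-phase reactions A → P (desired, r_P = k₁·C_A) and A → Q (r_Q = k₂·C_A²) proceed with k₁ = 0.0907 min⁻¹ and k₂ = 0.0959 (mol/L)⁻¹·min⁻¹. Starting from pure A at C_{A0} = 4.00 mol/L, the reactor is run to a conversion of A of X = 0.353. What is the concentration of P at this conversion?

C_A = C_{A0}(1−X) = 2.588 mol/L.
Along a PFR/batch, dC_P/dC_A = −r_P/(r_P+r_Q) = −k₁/(k₁+k₂·C_A).
Integrating from C_{A0} to C_A: C_P = (0.0907/0.0959)·ln[(0.0907+0.0959·4.00)/(0.0907+0.0959·2.59)] = 0.9458·ln(0.4743/0.3389) = 0.3179 mol/L.

0.318 mol/L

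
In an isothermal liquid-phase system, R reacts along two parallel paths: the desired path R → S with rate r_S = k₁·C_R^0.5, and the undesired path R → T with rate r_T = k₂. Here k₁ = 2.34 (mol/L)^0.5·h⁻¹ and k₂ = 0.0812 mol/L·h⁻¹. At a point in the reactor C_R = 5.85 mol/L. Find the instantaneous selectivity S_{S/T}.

69.7

S_{S/T} = r_S/r_T = (k₁·C_R^0.5)/(k₂) = (k₁/k₂)·C_R^0.5.
= (2.34×5.850^0.5) / (0.0812) = 5.660/0.08120 = 69.7.
Since the desired path is higher order in R, keeping C_R high (PFR or concentrated feed) favours S.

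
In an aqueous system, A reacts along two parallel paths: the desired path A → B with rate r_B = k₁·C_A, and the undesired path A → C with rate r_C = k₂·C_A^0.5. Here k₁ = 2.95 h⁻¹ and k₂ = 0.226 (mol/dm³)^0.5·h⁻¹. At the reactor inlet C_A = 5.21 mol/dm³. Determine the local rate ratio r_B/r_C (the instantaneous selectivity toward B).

S_{B/C} = r_B/r_C = (k₁·C_A)/(k₂·C_A^0.5) = (k₁/k₂)·C_A^0.5.
= (2.95×5.210) / (0.226×5.210^0.5) = 15.37/0.5159 = 29.8.

29.8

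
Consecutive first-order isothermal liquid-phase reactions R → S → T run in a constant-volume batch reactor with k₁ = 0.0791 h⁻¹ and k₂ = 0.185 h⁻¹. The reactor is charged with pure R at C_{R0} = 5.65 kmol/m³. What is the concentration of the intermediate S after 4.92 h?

Solving the coupled first-order balances gives C_S(t) = [k₁/(k₂−k₁)]·C_{R0}·(e^(−k₁t) − e^(−k₂t)).
e^(−k₁t) = e^(−0.0791×4.92) = e^(−0.3892) = 0.6776; e^(−k₂t) = e^(−0.9102) = 0.4024.
C_S = 0.0791×5.65/(0.185−0.0791) × (0.6776−0.4024) = 4.220×0.2752 = 1.161 kmol/m³.

1.16 kmol/m³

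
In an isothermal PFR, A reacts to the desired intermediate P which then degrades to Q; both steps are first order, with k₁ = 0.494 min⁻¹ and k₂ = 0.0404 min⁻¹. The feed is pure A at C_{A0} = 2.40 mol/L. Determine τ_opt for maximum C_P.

5.52 min

The intermediate peaks when r₁ = r₂, i.e. k₁e^(−k₁τ) = k₂e^(−k₂τ), giving τ_opt = ln(k₂/k₁)/(k₂−k₁).
= ln(0.0404/0.494)/(0.0404−0.494) = ln(0.08178)/-0.4536 = -2.504/-0.4536 = 5.52 min.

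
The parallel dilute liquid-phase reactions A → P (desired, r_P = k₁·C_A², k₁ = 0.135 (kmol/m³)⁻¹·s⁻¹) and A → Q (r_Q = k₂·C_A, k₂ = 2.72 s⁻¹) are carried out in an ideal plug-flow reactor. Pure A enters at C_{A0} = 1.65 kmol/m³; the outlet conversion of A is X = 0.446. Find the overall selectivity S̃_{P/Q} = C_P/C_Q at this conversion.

C_A = C_{A0}(1−X) = 0.9141 kmol/m³.
Along a PFR/batch, dC_Q/dC_A = −r_Q/(r_P+r_Q) = −k₂/(k₂+k₁·C_A).
Integrating from C_{A0} to C_A: C_Q = (2.72/0.135)·ln[(2.72+0.135·1.65)/(2.72+0.135·0.914)] = 20.15·ln(2.943/2.843) = 0.6919 kmol/m³.
Then C_P = (C_{A0}−C_A) − C_Q = 0.7359 − 0.6919 = 0.04396 kmol/m³.
S̃_{P/Q} = C_P/C_Q = 0.04396/0.6919 = 0.0635.

0.0635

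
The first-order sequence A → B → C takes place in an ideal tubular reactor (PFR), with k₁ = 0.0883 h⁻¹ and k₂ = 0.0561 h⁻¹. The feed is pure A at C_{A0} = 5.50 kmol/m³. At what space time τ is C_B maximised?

Setting dC_B/dτ = 0 gives τ_opt = ln(k₂/k₁)/(k₂−k₁).
= ln(0.0561/0.0883)/(0.0561−0.0883) = ln(0.6353)/-0.03220 = -0.4536/-0.03220 = 14.1 h.

14.1 h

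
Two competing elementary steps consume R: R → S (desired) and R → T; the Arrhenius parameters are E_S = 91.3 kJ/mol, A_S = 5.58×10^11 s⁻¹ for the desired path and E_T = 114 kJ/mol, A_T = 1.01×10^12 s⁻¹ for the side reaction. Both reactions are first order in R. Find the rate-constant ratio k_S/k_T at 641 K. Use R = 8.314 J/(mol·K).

Since both paths have the same order in R, the concentration cancels and S_{S/T} = k_S/k_T = (A_S/A_T)·exp[(E_T−E_S)/(RT)].
(E_T−E_S)/(RT) = (114−91.3)×10³/(8.314×641) = 22700/5329 = 4.259.
k_S/k_T = (5.58×10^11/1.01×10^12)·exp(4.259) = 0.5525 × 70.77 = 39.1.
Since E_S < E_T, lowering the temperature improves selectivity toward S.

39.1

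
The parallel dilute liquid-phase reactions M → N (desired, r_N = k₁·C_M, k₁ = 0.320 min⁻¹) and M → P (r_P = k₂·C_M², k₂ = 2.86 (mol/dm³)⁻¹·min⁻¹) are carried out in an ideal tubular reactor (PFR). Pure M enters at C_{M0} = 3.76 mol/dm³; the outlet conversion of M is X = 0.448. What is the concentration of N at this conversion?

C_M = C_{M0}(1−X) = 2.076 mol/dm³.
Along a PFR/batch, dC_N/dC_M = −r_N/(r_N+r_P) = −k₁/(k₁+k₂·C_M).
Integrating from C_{M0} to C_M: C_N = (0.320/2.86)·ln[(0.320+2.86·3.76)/(0.320+2.86·2.08)] = 0.1119·ln(11.07/6.256) = 0.06389 mol/dm³.

0.0639 mol/dm³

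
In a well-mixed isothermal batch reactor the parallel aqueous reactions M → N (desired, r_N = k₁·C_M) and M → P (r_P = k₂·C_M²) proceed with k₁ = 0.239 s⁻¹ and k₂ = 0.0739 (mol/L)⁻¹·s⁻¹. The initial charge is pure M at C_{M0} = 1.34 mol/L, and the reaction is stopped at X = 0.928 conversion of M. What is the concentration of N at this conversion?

1.03 mol/L

C_M = C_{M0}(1−X) = 0.09648 mol/L.
Along a PFR/batch, dC_N/dC_M = −r_N/(r_N+r_P) = −k₁/(k₁+k₂·C_M).
Integrating from C_{M0} to C_M: C_N = (0.239/0.0739)·ln[(0.239+0.0739·1.34)/(0.239+0.0739·0.0965)] = 3.234·ln(0.3380/0.2461) = 1.026 mol/L.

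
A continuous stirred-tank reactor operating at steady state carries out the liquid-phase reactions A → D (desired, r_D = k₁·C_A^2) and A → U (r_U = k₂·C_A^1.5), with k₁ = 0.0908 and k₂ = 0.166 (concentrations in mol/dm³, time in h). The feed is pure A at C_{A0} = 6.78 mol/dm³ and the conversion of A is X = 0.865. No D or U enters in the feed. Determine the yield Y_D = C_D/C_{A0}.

Exit C_A = C_{A0}(1−X) = 6.78×0.135 = 0.9153 mol/dm³.
Rates in a CSTR are evaluated at the outlet concentration: r_D = 0.0908×0.9153^2 = 0.07607, r_U = 0.166×0.9153^1.5 = 0.1454.
Fraction of consumed A going to D: r_D/(r_D+r_U) = 0.3435.
C_D = 0.3435·C_{A0}·X = 0.3435×6.78×0.865 = 2.01 mol/dm³; Y_D = C_D/C_{A0} = 0.297.

0.297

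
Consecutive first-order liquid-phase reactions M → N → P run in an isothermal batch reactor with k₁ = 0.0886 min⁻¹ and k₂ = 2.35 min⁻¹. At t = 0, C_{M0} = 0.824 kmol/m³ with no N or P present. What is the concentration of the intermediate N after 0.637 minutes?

For first-order series with pure M initially, C_N(t) = k₁C_{M0}/(k₂−k₁)·(e^(−k₁t) − e^(−k₂t)).
e^(−k₁t) = e^(−0.0886×0.637) = e^(−0.05644) = 0.9451; e^(−k₂t) = e^(−1.497) = 0.2238.
C_N = 0.0886×0.824/(2.35−0.0886) × (0.9451−0.2238) = 0.03228×0.7213 = 0.02329 kmol/m³.

0.0233 kmol/m³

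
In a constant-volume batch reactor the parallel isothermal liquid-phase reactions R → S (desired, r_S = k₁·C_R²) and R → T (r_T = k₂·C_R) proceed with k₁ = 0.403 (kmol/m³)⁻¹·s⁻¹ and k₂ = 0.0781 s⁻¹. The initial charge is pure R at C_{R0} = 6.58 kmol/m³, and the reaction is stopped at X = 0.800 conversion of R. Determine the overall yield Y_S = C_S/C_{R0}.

0.756

C_R = C_{R0}(1−X) = 1.316 kmol/m³.
Along a PFR/batch, dC_T/dC_R = −r_T/(r_S+r_T) = −k₂/(k₂+k₁·C_R).
Integrating from C_{R0} to C_R: C_T = (0.0781/0.403)·ln[(0.0781+0.403·6.58)/(0.0781+0.403·1.32)] = 0.1938·ln(2.730/0.6084) = 0.2909 kmol/m³.
Then C_S = (C_{R0}−C_R) − C_T = 5.264 − 0.2909 = 4.973 kmol/m³.
Y_S = C_S/C_{R0} = 4.973/6.58 = 0.756.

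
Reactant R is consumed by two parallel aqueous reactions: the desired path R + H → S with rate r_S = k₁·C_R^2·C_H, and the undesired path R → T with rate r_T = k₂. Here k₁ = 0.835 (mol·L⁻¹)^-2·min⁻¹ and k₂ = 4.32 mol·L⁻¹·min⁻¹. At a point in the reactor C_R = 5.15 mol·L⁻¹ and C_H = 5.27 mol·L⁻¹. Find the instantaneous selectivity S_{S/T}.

27.0

S_{S/T} = r_S/r_T = (k₁·C_R^2·C_H)/(k₂) = (k₁/k₂)·C_R^2·C_H.
= (0.835×5.150^2×5.270) / (4.32) = 116.7/4.320 = 27.0.
Since the desired path is higher order in R, keeping C_R high (PFR or concentrated feed) favours S.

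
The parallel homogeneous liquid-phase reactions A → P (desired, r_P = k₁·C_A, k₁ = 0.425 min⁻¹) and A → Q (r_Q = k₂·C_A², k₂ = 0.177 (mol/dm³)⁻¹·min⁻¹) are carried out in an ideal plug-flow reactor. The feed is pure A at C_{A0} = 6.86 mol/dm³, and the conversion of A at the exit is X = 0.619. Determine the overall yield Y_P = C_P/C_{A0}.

C_A = C_{A0}(1−X) = 2.614 mol/dm³.
Along a PFR/batch, dC_P/dC_A = −r_P/(r_P+r_Q) = −k₁/(k₁+k₂·C_A).
Integrating from C_{A0} to C_A: C_P = (0.425/0.177)·ln[(0.425+0.177·6.86)/(0.425+0.177·2.61)] = 2.401·ln(1.639/0.8876) = 1.473 mol/dm³.
Y_P = C_P/C_{A0} = 1.473/6.86 = 0.215.

0.215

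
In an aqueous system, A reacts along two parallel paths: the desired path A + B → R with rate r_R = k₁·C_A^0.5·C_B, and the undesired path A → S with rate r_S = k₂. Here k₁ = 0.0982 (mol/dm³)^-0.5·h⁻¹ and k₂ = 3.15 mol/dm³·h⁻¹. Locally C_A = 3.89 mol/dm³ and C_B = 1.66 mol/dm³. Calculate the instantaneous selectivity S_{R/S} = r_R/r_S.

S_{R/S} = r_R/r_S = (k₁·C_A^0.5·C_B)/(k₂) = (k₁/k₂)·C_A^0.5·C_B.
= (0.0982×3.890^0.5×1.660) / (3.15) = 0.3215/3.150 = 0.102.

0.102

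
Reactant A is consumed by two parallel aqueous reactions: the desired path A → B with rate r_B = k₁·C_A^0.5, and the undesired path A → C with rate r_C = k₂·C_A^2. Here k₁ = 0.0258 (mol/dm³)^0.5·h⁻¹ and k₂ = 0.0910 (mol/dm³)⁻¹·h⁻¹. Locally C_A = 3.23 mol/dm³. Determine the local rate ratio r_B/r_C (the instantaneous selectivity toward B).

S_{B/C} = r_B/r_C = (k₁·C_A^0.5)/(k₂·C_A^2) = (k₁/k₂)·C_A^-1.5.
= (0.0258×3.230^0.5) / (0.0910×3.230^2) = 0.04637/0.9494 = 0.0488.

0.0488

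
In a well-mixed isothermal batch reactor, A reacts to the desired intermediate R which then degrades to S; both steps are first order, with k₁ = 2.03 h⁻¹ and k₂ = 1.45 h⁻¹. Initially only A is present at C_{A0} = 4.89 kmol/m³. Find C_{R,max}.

Evaluating C_R at t_opt = ln(k₂/k₁)/(k₂−k₁) gives C_{R,max}/C_{A0} = (k₁/k₂)^[k₂/(k₂−k₁)].
= (2.03/1.45)^(1.45/(1.45−2.03)) = (1.400)^(-2.500) = 0.4312.
C_{R,max} = 0.4312×4.89 = 2.11 kmol/m³.

2.11 kmol/m³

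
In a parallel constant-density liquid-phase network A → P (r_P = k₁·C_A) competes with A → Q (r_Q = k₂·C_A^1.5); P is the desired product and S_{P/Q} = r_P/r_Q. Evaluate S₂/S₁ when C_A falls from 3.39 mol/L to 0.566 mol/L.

S_{P/Q} = (k₁/k₂)·C_A^-0.5, so S₂/S₁ = (C_{A,2}/C_{A,1})^-0.5.
= (0.566/3.39)^(-0.5) = (0.1670)^(-0.5) = 2.45.

2.45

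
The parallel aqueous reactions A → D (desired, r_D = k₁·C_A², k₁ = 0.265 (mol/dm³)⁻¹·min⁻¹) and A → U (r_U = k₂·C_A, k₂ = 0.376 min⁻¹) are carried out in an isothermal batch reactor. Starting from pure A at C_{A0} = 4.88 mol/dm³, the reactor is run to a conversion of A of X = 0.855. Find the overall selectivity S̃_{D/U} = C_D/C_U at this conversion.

C_A = C_{A0}(1−X) = 0.7076 mol/dm³.
Along a PFR/batch, dC_U/dC_A = −r_U/(r_D+r_U) = −k₂/(k₂+k₁·C_A).
Integrating from C_{A0} to C_A: C_U = (0.376/0.265)·ln[(0.376+0.265·4.88)/(0.376+0.265·0.708)] = 1.419·ln(1.669/0.5635) = 1.541 mol/dm³.
Then C_D = (C_{A0}−C_A) − C_U = 4.172 − 1.541 = 2.632 mol/dm³.
S̃_{D/U} = C_D/C_U = 2.632/1.541 = 1.71.

1.71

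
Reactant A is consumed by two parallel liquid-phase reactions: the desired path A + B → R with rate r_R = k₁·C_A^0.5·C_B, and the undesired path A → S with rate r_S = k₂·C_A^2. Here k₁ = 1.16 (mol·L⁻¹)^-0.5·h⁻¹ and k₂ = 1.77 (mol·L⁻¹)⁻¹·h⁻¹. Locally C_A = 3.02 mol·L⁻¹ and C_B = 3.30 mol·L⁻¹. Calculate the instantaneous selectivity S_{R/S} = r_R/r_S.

0.412

S_{R/S} = r_R/r_S = (k₁·C_A^0.5·C_B)/(k₂·C_A^2) = (k₁/k₂)·C_A^-1.5·C_B.
= (1.16×3.020^0.5×3.300) / (1.77×3.020^2) = 6.652/16.14 = 0.412.
The undesired path is higher order in A, so low C_A (CSTR or dilute feed) favours R.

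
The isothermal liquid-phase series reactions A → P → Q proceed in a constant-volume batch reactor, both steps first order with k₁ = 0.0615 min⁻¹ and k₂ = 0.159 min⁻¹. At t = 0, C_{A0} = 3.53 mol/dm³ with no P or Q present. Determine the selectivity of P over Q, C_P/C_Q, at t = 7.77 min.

1.21

For first-order series with pure A initially, C_P(t) = k₁C_{A0}/(k₂−k₁)·(e^(−k₁t) − e^(−k₂t)).
e^(−k₁t) = e^(−0.0615×7.77) = e^(−0.4779) = 0.6201; e^(−k₂t) = e^(−1.235) = 0.2907.
C_P = 0.0615×3.53/(0.159−0.0615) × (0.6201−0.2907) = 2.227×0.3294 = 0.7335 mol/dm³.
C_A = C_{A0}e^(−k₁t) = 2.189 mol/dm³, so C_Q = C_{A0}−C_A−C_P = 0.6076 mol/dm³; C_P/C_Q = 1.21.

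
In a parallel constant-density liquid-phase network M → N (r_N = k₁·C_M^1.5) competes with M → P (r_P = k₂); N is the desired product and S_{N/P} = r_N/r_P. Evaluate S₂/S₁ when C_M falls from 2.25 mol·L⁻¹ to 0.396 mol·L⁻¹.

S_{N/P} = (k₁/k₂)·C_M^1.5, so S₂/S₁ = (C_{M,2}/C_{M,1})^1.5.
= (0.396/2.25)^1.5 = (0.1760)^1.5 = 0.0738.

0.0738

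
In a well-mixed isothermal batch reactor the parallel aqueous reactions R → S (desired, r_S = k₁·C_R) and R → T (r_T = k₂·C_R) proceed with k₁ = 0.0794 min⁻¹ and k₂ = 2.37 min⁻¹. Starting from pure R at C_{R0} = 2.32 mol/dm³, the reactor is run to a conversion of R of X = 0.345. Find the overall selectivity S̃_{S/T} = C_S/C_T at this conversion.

0.0335

C_R = C_{R0}(1−X) = 1.520 mol/dm³.
Both paths are first order in R, so the instantaneous fraction to S is constant: dC_S/d(−C_R) = k₁/(k₁+k₂) = 0.03242.
C_S = 0.03242·(C_{R0}−C_R) = 0.03242×0.8004 = 0.0259 mol/dm³.
C_T = (C_{R0}−C_R)−C_S = 0.7745 mol/dm³; S̃_{S/T} = 0.02595/0.7745 = 0.0335.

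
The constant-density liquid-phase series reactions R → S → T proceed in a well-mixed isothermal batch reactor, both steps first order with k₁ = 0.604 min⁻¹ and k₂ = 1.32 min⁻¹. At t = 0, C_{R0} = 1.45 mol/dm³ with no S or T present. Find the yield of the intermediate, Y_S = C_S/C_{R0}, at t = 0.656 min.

0.213

For first-order series with pure R initially, C_S(t) = k₁C_{R0}/(k₂−k₁)·(e^(−k₁t) − e^(−k₂t)).
e^(−k₁t) = e^(−0.604×0.656) = e^(−0.3962) = 0.6729; e^(−k₂t) = e^(−0.8659) = 0.4207.
C_S = 0.604×1.45/(1.32−0.604) × (0.6729−0.4207) = 1.223×0.2522 = 0.3085 mol/dm³.
Y_S = C_S/C_{R0} = 0.3085/1.45 = 0.213.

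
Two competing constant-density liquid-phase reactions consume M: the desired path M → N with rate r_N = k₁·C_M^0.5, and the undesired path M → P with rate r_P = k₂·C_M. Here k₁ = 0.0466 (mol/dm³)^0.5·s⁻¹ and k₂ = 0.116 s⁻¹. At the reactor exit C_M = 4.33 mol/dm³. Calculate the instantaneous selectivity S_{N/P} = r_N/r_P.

S_{N/P} = r_N/r_P = (k₁·C_M^0.5)/(k₂·C_M) = (k₁/k₂)·C_M^-0.5.
= (0.0466×4.330^0.5) / (0.116×4.330) = 0.09697/0.5023 = 0.193.

0.193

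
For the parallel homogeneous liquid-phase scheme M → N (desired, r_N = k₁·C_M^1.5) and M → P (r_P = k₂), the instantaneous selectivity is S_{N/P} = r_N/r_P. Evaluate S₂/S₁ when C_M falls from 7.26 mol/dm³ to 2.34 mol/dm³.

0.183

S_{N/P} = (k₁/k₂)·C_M^1.5, so S₂/S₁ = (C_{M,2}/C_{M,1})^1.5.
= (2.34/7.26)^1.5 = (0.3223)^1.5 = 0.183.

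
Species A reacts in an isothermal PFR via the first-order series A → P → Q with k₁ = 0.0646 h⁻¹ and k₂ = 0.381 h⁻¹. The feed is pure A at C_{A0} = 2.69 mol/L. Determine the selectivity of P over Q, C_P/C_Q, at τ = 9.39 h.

Solving the coupled first-order balances gives C_P(τ) = [k₁/(k₂−k₁)]·C_{A0}·(e^(−k₁τ) − e^(−k₂τ)).
e^(−k₁τ) = e^(−0.0646×9.39) = e^(−0.6066) = 0.5452; e^(−k₂τ) = e^(−3.578) = 0.02794.
C_P = 0.0646×2.69/(0.381−0.0646) × (0.5452−0.02794) = 0.5492×0.5173 = 0.2841 mol/L.
C_A = C_{A0}e^(−k₁τ) = 1.467 mol/L, so C_Q = C_{A0}−C_A−C_P = 0.9393 mol/L; C_P/C_Q = 0.302.

0.302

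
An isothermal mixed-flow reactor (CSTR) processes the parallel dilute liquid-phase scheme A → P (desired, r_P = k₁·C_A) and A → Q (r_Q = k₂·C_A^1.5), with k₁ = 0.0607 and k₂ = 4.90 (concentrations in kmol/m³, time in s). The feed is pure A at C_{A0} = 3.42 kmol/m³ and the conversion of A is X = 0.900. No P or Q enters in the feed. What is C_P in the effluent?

Exit C_A = C_{A0}(1−X) = 3.42×0.100 = 0.3420 kmol/m³.
In a CSTR the entire volume is at exit conditions, so r_P = 0.0607×0.3420 = 0.02076 and r_Q = 4.90×0.3420^1.5 = 0.9800.
Fraction of consumed A going to P: r_P/(r_P+r_Q) = 0.02074.
C_P = 0.02074·C_{A0}·X = 0.02074×3.42×0.900 = 0.0638 kmol/m³.

0.0638 kmol/m³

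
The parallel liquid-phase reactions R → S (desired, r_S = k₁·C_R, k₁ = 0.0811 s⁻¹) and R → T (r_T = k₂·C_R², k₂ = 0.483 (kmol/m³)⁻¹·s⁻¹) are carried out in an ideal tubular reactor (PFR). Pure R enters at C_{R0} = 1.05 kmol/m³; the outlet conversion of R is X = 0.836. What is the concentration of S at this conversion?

0.214 kmol/m³

C_R = C_{R0}(1−X) = 0.1722 kmol/m³.
Along a PFR/batch, dC_S/dC_R = −r_S/(r_S+r_T) = −k₁/(k₁+k₂·C_R).
Integrating from C_{R0} to C_R: C_S = (0.0811/0.483)·ln[(0.0811+0.483·1.05)/(0.0811+0.483·0.172)] = 0.1679·ln(0.5882/0.1643) = 0.2142 kmol/m³.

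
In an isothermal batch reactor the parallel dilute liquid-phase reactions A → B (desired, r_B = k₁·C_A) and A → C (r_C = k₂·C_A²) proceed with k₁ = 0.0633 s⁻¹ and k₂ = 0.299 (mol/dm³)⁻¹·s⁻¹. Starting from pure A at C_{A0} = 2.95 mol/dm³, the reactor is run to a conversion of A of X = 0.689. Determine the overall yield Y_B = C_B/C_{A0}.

0.0739

C_A = C_{A0}(1−X) = 0.9175 mol/dm³.
Along a PFR/batch, dC_B/dC_A = −r_B/(r_B+r_C) = −k₁/(k₁+k₂·C_A).
Integrating from C_{A0} to C_A: C_B = (0.0633/0.299)·ln[(0.0633+0.299·2.95)/(0.0633+0.299·0.917)] = 0.2117·ln(0.9454/0.3376) = 0.2180 mol/dm³.
Y_B = C_B/C_{A0} = 0.2180/2.95 = 0.0739.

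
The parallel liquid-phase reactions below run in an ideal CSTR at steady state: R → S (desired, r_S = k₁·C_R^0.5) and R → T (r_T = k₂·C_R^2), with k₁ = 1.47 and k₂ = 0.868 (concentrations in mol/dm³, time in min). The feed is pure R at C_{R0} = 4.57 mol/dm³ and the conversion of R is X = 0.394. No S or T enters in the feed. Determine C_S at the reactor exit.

Exit C_R = C_{R0}(1−X) = 4.57×0.606 = 2.769 mol/dm³.
In a CSTR the entire volume is at exit conditions, so r_S = 1.47×2.769^0.5 = 2.446 and r_T = 0.868×2.769^2 = 6.657.
Fraction of consumed R going to S: r_S/(r_S+r_T) = 0.2687.
C_S = 0.2687·C_{R0}·X = 0.2687×4.57×0.394 = 0.484 mol/dm³.

0.484 mol/dm³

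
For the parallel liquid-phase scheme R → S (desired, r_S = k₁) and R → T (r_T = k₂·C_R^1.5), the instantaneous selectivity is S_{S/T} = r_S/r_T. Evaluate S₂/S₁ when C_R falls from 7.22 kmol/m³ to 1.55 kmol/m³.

S_{S/T} = (k₁/k₂)·C_R^-1.5, so S₂/S₁ = (C_{R,2}/C_{R,1})^-1.5.
= (1.55/7.22)^(-1.5) = (0.2147)^(-1.5) = 10.1.

10.1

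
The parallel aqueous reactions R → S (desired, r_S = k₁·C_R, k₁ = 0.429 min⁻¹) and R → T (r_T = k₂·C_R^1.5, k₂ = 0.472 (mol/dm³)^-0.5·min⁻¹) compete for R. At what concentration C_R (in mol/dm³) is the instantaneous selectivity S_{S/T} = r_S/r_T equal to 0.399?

S_{S/T} = (k₁/k₂)·C_R^-0.5 ⇒ C_R = (S·k₂/k₁)^(-2).
= (0.399×0.472/0.429)^(-2) = (0.4390)^(-2) = 5.19 mol/dm³.

5.19 mol/dm³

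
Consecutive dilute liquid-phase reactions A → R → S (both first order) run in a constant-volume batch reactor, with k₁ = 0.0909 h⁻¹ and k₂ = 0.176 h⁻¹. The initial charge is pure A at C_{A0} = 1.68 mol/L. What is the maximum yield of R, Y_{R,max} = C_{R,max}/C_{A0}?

At the optimum, C_{R,max}/C_{A0} = (k₁/k₂)^[k₂/(k₂−k₁)].
= (0.0909/0.176)^(0.176/(0.176−0.0909)) = (0.5165)^(2.068) = 0.2550.

0.255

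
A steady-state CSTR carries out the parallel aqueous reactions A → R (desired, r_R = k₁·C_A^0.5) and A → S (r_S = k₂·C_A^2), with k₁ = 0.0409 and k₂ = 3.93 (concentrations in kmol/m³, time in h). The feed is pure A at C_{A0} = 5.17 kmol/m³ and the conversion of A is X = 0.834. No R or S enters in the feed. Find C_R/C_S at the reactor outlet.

0.0131

Exit C_A = C_{A0}(1−X) = 5.17×0.166 = 0.8582 kmol/m³.
A CSTR operates uniformly at the exit composition, giving r_R = 0.03789 and r_S = 2.895 (each k·C_A^n at C_A = 0.8582).
Overall selectivity = C_R/C_S = r_Rτ/(r_Sτ) = r_R/r_S = 0.0131.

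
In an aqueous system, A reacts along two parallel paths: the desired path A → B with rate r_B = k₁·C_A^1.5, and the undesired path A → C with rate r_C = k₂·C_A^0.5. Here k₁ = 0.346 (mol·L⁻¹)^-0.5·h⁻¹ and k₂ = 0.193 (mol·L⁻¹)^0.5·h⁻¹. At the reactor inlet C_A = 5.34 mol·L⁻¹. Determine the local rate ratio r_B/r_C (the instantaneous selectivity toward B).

S_{B/C} = r_B/r_C = (k₁·C_A^1.5)/(k₂·C_A^0.5) = (k₁/k₂)·C_A.
= (0.346×5.340^1.5) / (0.193×5.340^0.5) = 4.270/0.4460 = 9.57.
Since the desired path is higher order in A, keeping C_A high (PFR or concentrated feed) favours B.

9.57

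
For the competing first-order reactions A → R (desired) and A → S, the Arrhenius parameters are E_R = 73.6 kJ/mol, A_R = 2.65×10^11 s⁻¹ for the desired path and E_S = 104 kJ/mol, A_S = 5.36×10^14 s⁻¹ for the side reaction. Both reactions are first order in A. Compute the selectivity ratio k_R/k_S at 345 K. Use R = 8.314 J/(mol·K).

19.8

With equal orders, S_{R/S} = k_R/k_S = (A_R/A_S)·exp[(E_S−E_R)/(RT)].
(E_S−E_R)/(RT) = (104−73.6)×10³/(8.314×345) = 30400/2868 = 10.60.
k_R/k_S = (2.65×10^11/5.36×10^14)·exp(10.60) = 4.944×10^-4 × 40075 = 19.8.
Since E_R < E_S, lowering the temperature improves selectivity toward R.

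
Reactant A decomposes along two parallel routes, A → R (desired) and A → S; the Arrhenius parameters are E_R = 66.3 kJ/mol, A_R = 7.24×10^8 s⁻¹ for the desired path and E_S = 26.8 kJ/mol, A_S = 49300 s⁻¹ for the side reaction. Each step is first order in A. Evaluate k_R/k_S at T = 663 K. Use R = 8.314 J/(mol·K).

11.3

Since both paths have the same order in A, the concentration cancels and S_{R/S} = k_R/k_S = (A_R/A_S)·exp[(E_S−E_R)/(RT)].
(E_S−E_R)/(RT) = (26.8−66.3)×10³/(8.314×663) = -39500/5512 = -7.166.
k_R/k_S = (7.24×10^8/49300)·exp(-7.166) = 14686 × 7.724×10^-4 = 11.3.
Since E_R > E_S, raising the temperature improves selectivity toward R.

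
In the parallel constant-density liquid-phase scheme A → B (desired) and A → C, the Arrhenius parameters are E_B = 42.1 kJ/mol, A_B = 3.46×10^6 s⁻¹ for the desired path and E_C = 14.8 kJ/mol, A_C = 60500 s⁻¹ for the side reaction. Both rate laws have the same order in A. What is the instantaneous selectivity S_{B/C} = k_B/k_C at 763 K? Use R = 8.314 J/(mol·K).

0.773

With equal orders, S_{B/C} = k_B/k_C = (A_B/A_C)·exp[(E_C−E_B)/(RT)].
(E_C−E_B)/(RT) = (14.8−42.1)×10³/(8.314×763) = -27300/6344 = -4.304.
k_B/k_C = (3.46×10^6/60500)·exp(-4.304) = 57.19 × 0.01352 = 0.773.
Since E_B > E_C, raising the temperature improves selectivity toward B.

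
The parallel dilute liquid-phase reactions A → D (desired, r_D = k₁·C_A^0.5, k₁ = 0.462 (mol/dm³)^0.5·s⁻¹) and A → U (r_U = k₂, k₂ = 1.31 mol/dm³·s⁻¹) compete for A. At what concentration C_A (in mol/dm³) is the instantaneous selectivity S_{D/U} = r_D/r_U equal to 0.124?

0.124 mol/dm³

S_{D/U} = (k₁/k₂)·C_A^0.5 ⇒ C_A = (S·k₂/k₁)^(2).
= (0.124×1.31/0.462)^(2) = (0.3516)^(2) = 0.124 mol/dm³.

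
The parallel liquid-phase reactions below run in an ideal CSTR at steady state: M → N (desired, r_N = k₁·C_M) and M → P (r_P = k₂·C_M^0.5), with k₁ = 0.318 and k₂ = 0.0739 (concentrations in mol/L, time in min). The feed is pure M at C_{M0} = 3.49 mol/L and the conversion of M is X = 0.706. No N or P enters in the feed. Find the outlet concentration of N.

2.00 mol/L

Exit C_M = C_{M0}(1−X) = 3.49×0.294 = 1.026 mol/L.
Rates in a CSTR are evaluated at the outlet concentration: r_N = 0.318×1.026 = 0.3263, r_P = 0.0739×1.026^0.5 = 0.07486.
Fraction of consumed M going to N: r_N/(r_N+r_P) = 0.8134.
C_N = 0.8134·C_{M0}·X = 0.8134×3.49×0.706 = 2.00 mol/L.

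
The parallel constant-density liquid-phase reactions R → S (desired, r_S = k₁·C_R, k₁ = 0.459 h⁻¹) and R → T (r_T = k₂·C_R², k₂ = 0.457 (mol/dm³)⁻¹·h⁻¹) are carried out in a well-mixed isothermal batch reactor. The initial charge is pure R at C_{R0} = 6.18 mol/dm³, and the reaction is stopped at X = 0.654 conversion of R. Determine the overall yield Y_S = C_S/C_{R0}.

C_R = C_{R0}(1−X) = 2.138 mol/dm³.
Along a PFR/batch, dC_S/dC_R = −r_S/(r_S+r_T) = −k₁/(k₁+k₂·C_R).
Integrating from C_{R0} to C_R: C_S = (0.459/0.457)·ln[(0.459+0.457·6.18)/(0.459+0.457·2.14)] = 1.004·ln(3.283/1.436) = 0.8305 mol/dm³.
Y_S = C_S/C_{R0} = 0.8305/6.18 = 0.134.

0.134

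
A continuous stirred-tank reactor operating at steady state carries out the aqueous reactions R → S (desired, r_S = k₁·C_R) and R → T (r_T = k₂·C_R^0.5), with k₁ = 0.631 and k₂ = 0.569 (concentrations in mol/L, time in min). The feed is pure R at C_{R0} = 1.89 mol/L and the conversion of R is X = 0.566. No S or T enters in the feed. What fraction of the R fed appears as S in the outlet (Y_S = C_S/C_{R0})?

0.284

Exit C_R = C_{R0}(1−X) = 1.89×0.434 = 0.8203 mol/L.
A CSTR operates uniformly at the exit composition, giving r_S = 0.5176 and r_T = 0.5153 (each k·C_R^n at C_R = 0.8203).
Fraction of consumed R going to S: r_S/(r_S+r_T) = 0.5011.
C_S = 0.5011·C_{R0}·X = 0.5011×1.89×0.566 = 0.536 mol/L; Y_S = C_S/C_{R0} = 0.284.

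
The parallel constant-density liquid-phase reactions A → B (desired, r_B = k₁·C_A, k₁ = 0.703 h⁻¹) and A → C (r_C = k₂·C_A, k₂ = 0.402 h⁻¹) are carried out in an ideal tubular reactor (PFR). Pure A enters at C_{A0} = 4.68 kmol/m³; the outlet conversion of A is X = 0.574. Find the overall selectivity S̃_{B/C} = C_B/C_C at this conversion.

1.75

C_A = C_{A0}(1−X) = 1.994 kmol/m³.
Both paths are first order in A, so the instantaneous fraction to B is constant: dC_B/d(−C_A) = k₁/(k₁+k₂) = 0.6362.
C_B = 0.6362·(C_{A0}−C_A) = 0.6362×2.686 = 1.71 kmol/m³.
C_C = (C_{A0}−C_A)−C_B = 0.9773 kmol/m³; S̃_{B/C} = 1.709/0.9773 = 1.75.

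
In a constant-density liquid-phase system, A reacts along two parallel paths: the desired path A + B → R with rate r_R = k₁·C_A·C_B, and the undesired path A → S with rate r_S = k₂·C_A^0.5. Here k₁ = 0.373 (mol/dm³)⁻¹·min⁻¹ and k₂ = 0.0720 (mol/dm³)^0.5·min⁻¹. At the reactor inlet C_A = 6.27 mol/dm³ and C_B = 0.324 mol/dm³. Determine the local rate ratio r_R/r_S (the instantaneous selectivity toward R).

S_{R/S} = r_R/r_S = (k₁·C_A·C_B)/(k₂·C_A^0.5) = (k₁/k₂)·C_A^0.5·C_B.
= (0.373×6.270×0.3240) / (0.0720×6.270^0.5) = 0.7577/0.1803 = 4.20.
Since the desired path is higher order in A, keeping C_A high (PFR or concentrated feed) favours R.

4.20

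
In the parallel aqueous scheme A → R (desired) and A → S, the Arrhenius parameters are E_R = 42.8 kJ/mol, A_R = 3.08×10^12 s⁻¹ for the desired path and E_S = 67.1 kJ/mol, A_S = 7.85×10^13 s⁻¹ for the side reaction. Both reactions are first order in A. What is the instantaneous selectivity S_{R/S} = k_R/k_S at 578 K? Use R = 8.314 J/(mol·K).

Since both paths have the same order in A, the concentration cancels and S_{R/S} = k_R/k_S = (A_R/A_S)·exp[(E_S−E_R)/(RT)].
(E_S−E_R)/(RT) = (67.1−42.8)×10³/(8.314×578) = 24300/4805 = 5.057.
k_R/k_S = (3.08×10^12/7.85×10^13)·exp(5.057) = 0.03924 × 157.1 = 6.16.
Since E_R < E_S, lowering the temperature improves selectivity toward R.

6.16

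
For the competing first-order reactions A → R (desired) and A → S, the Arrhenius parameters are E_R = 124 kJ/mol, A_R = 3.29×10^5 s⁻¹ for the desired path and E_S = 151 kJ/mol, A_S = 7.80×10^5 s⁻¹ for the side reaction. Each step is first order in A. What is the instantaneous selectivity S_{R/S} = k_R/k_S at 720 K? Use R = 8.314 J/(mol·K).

Since both paths have the same order in A, the concentration cancels and S_{R/S} = k_R/k_S = (A_R/A_S)·exp[(E_S−E_R)/(RT)].
(E_S−E_R)/(RT) = (151−124)×10³/(8.314×720) = 27000/5986 = 4.510.
k_R/k_S = (3.29×10^5/7.80×10^5)·exp(4.510) = 0.4218 × 90.96 = 38.4.
Since E_R < E_S, lowering the temperature improves selectivity toward R.

38.4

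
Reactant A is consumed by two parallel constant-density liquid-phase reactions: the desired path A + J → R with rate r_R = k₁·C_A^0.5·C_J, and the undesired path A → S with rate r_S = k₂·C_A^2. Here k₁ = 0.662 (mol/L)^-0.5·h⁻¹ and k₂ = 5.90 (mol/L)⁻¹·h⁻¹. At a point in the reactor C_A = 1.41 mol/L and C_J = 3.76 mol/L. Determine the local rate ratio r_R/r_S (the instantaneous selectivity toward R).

S_{R/S} = r_R/r_S = (k₁·C_A^0.5·C_J)/(k₂·C_A^2) = (k₁/k₂)·C_A^-1.5·C_J.
= (0.662×1.410^0.5×3.760) / (5.90×1.410^2) = 2.956/11.73 = 0.252.
The undesired path is higher order in A, so low C_A (CSTR or dilute feed) favours R.

0.252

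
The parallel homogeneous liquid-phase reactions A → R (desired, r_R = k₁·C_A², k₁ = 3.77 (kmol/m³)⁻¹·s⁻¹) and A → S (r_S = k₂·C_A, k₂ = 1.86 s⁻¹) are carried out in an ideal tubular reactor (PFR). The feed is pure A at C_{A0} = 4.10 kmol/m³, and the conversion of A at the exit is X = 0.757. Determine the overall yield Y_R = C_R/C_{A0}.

0.621

C_A = C_{A0}(1−X) = 0.9963 kmol/m³.
Along a PFR/batch, dC_S/dC_A = −r_S/(r_R+r_S) = −k₂/(k₂+k₁·C_A).
Integrating from C_{A0} to C_A: C_S = (1.86/3.77)·ln[(1.86+3.77·4.10)/(1.86+3.77·0.996)] = 0.4934·ln(17.32/5.616) = 0.5556 kmol/m³.
Then C_R = (C_{A0}−C_A) − C_S = 3.104 − 0.5556 = 2.548 kmol/m³.
Y_R = C_R/C_{A0} = 2.548/4.10 = 0.621.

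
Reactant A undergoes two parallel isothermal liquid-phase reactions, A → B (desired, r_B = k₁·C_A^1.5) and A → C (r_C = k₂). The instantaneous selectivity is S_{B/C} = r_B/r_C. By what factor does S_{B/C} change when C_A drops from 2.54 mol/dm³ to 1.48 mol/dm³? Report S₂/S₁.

0.445

S_{B/C} = (k₁/k₂)·C_A^1.5, so S₂/S₁ = (C_{A,2}/C_{A,1})^1.5.
= (1.48/2.54)^1.5 = (0.5827)^1.5 = 0.445.
Selectivity toward B falls as C_A falls — high-concentration operation is favoured.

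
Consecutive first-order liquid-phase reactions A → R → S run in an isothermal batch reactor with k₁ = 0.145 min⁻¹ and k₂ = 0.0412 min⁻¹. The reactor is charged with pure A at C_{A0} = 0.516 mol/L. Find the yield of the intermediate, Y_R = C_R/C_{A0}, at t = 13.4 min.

For first-order series with pure A initially, C_R(t) = k₁C_{A0}/(k₂−k₁)·(e^(−k₁t) − e^(−k₂t)).
e^(−k₁t) = e^(−0.145×13.4) = e^(−1.943) = 0.1433; e^(−k₂t) = e^(−0.5521) = 0.5758.
C_R = 0.145×0.516/(0.0412−0.145) × (0.1433−0.5758) = (-0.7208)×(-0.4325) = 0.3117 mol/L.
Y_R = C_R/C_{A0} = 0.3117/0.516 = 0.604.

0.604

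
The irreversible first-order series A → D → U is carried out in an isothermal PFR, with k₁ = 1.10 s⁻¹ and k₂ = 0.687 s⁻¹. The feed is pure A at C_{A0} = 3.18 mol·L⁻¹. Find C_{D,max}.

Evaluating C_D at τ_opt = ln(k₂/k₁)/(k₂−k₁) gives C_{D,max}/C_{A0} = (k₁/k₂)^[k₂/(k₂−k₁)].
= (1.10/0.687)^(0.687/(0.687−1.10)) = (1.601)^(-1.663) = 0.4570.
C_{D,max} = 0.4570×3.18 = 1.45 mol·L⁻¹.

1.45 mol·L⁻¹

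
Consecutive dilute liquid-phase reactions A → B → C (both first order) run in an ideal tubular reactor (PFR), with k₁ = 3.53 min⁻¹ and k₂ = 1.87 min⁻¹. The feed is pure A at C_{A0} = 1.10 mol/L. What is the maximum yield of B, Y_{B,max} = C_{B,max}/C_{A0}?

0.489

Evaluating C_B at τ_opt = ln(k₂/k₁)/(k₂−k₁) gives C_{B,max}/C_{A0} = (k₁/k₂)^[k₂/(k₂−k₁)].
= (3.53/1.87)^(1.87/(1.87−3.53)) = (1.888)^(-1.127) = 0.4888.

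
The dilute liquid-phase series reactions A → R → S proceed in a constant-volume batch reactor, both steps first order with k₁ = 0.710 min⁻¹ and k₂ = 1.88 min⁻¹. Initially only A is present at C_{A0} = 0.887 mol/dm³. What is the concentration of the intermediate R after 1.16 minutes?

0.175 mol/dm³

The intermediate concentration in a first-order A→B→C sequence is C_R = k₁C_{A0}(e^(−k₁t) − e^(−k₂t))/(k₂−k₁).
e^(−k₁t) = e^(−0.710×1.16) = e^(−0.8236) = 0.4388; e^(−k₂t) = e^(−2.181) = 0.1130.
C_R = 0.710×0.887/(1.88−0.710) × (0.4388−0.1130) = 0.5383×0.3259 = 0.1754 mol/dm³.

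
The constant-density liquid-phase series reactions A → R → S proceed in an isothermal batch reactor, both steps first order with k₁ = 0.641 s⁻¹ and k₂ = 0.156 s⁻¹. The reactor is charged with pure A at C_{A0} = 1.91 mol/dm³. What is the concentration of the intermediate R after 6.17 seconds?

Solving the coupled first-order balances gives C_R(t) = [k₁/(k₂−k₁)]·C_{A0}·(e^(−k₁t) − e^(−k₂t)).
e^(−k₁t) = e^(−0.641×6.17) = e^(−3.955) = 0.01916; e^(−k₂t) = e^(−0.9625) = 0.3819.
C_R = 0.641×1.91/(0.156−0.641) × (0.01916−0.3819) = (-2.524)×(-0.3628) = 0.9158 mol/dm³.

0.916 mol/dm³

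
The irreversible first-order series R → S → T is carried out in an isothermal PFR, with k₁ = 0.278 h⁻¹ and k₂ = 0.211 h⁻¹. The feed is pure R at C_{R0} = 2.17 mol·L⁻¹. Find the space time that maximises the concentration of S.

4.12 h

For first-order series the maximum of C_S occurs at τ_opt = ln(k₂/k₁)/(k₂−k₁).
= ln(0.211/0.278)/(0.211−0.278) = ln(0.7590)/-0.06700 = -0.2758/-0.06700 = 4.12 h.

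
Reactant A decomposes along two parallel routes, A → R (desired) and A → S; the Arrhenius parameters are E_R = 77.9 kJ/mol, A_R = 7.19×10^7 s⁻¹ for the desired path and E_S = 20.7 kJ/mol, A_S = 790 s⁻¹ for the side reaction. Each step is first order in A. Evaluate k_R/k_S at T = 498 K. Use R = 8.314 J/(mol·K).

With equal orders, S_{R/S} = k_R/k_S = (A_R/A_S)·exp[(E_S−E_R)/(RT)].
(E_S−E_R)/(RT) = (20.7−77.9)×10³/(8.314×498) = -57200/4140 = -13.82.
k_R/k_S = (7.19×10^7/790)·exp(-13.82) = 91013 × 1.000×10^-6 = 0.0910.

0.0910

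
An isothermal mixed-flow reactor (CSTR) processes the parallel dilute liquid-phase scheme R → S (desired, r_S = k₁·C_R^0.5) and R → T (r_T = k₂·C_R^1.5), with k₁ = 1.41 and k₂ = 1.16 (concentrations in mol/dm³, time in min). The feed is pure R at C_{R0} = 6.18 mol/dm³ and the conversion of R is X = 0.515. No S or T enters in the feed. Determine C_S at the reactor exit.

Exit C_R = C_{R0}(1−X) = 6.18×0.485 = 2.997 mol/dm³.
In a CSTR the entire volume is at exit conditions, so r_S = 1.41×2.997^0.5 = 2.441 and r_T = 1.16×2.997^1.5 = 6.019.
Fraction of consumed R going to S: r_S/(r_S+r_T) = 0.2885.
C_S = 0.2885·C_{R0}·X = 0.2885×6.18×0.515 = 0.918 mol/dm³.

0.918 mol/dm³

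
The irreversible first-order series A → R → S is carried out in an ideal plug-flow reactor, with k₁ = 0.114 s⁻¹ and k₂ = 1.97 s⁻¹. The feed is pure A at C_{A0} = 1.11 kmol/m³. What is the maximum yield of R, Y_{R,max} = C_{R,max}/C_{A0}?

0.0486

At the optimum, C_{R,max}/C_{A0} = (k₁/k₂)^[k₂/(k₂−k₁)].
= (0.114/1.97)^(1.97/(1.97−0.114)) = (0.05787)^(1.061) = 0.04858.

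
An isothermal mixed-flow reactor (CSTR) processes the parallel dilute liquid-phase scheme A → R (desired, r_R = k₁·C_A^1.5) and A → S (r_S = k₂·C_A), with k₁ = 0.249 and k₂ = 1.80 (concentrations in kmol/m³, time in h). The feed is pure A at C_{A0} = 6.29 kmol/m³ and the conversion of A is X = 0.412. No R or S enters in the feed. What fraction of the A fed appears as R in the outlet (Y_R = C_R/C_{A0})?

Exit C_A = C_{A0}(1−X) = 6.29×0.588 = 3.699 kmol/m³.
Rates in a CSTR are evaluated at the outlet concentration: r_R = 0.249×3.699^1.5 = 1.771, r_S = 1.80×3.699 = 6.657.
Fraction of consumed A going to R: r_R/(r_R+r_S) = 0.2101.
C_R = 0.2101·C_{A0}·X = 0.2101×6.29×0.412 = 0.545 kmol/m³; Y_R = C_R/C_{A0} = 0.0866.

0.0866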